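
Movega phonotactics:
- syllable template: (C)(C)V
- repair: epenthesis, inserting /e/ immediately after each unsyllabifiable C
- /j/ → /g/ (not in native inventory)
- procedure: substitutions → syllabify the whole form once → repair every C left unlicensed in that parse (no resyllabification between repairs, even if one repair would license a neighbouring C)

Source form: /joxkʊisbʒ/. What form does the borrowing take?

Substitution: /j/ → /g/, giving /goxkʊisbʒ/.
The consonants /s/, /b/, /ʒ/ cannot be parsed into a legal (C)(C)V syllable (no codas are permitted; onsets may contain at most 2 consonants).
Inserting the epenthetic vowel yields /s/ → /se/, /b/ → /be/, /ʒ/ → /ʒe/.

goxkʊisebeʒe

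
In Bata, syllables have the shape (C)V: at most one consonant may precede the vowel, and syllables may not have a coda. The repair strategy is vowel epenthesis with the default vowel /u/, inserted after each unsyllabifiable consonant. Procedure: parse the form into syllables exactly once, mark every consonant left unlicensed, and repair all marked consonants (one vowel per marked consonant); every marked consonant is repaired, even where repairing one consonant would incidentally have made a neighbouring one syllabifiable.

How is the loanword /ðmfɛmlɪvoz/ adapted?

ðumufɛmulɪvozu

Under (C)V, the unsyllabifiable consonants are /ð/, /m/, /m/, /z/ (no codas are permitted; onsets are limited to one consonant).
Epenthesis after each stranded consonant: /ð/ → /ðu/, /m/ → /mu/, /m/ → /mu/, /z/ → /zu/.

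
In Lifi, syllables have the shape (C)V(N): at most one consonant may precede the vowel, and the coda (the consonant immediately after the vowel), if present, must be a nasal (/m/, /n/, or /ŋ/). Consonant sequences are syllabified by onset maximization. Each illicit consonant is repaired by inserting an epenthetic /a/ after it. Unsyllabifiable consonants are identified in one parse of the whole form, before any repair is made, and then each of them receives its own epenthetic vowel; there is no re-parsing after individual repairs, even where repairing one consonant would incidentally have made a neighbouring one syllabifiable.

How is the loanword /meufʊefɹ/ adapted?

meufʊefaɹa

Under (C)V(N), the unsyllabifiable consonants are /f/, /ɹ/ (only a nasal (/m/, /n/, or /ŋ/) is licensed in coda position; onsets are limited to one consonant).
Epenthesis after each stranded consonant: /f/ → /fa/, /ɹ/ → /ɹa/.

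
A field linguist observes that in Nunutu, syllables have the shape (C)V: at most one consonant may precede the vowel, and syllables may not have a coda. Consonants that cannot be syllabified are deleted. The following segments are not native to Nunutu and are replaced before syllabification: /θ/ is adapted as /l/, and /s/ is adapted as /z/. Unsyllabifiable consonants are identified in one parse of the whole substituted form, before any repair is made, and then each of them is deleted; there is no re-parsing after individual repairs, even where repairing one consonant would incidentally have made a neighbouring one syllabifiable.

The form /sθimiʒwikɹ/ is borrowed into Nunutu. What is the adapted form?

Substitution: /s/ → /z/, /θ/ → /l/, giving /zlimiʒwikɹ/.
The consonants /z/, /ʒ/, /k/, /ɹ/ cannot be parsed into a legal (C)V syllable (no codas are permitted; onsets are limited to one consonant).
Deleting the stranded consonants removes /z/, /ʒ/, /k/, /ɹ/.

limiwi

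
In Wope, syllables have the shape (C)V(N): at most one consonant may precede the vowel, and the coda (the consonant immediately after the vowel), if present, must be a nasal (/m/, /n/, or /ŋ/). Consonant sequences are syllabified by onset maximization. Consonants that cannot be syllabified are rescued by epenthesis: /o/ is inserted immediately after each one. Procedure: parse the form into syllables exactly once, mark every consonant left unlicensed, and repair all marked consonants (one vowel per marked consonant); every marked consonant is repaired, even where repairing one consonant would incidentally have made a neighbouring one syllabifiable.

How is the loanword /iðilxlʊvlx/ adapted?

iðiloxolʊvoloxo

Under (C)V(N), the unsyllabifiable consonants are /l/, /x/, /v/, /l/, /x/ (only a nasal (/m/, /n/, or /ŋ/) is licensed in coda position; onsets are limited to one consonant).
Epenthesis after each stranded consonant: /l/ → /lo/, /x/ → /xo/, /v/ → /vo/, /l/ → /lo/, /x/ → /xo/.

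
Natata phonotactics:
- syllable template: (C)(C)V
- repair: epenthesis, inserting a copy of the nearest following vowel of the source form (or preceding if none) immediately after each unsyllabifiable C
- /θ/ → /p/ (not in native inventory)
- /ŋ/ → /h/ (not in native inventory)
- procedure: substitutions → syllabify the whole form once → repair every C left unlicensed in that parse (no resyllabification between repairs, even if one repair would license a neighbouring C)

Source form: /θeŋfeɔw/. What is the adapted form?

Substitution: /θ/ → /p/, /ŋ/ → /h/, giving /pehfeɔw/.
The consonants /w/ cannot be parsed into a legal (C)(C)V syllable (no codas are permitted; onsets may contain at most 2 consonants).
Each unlicensed consonant becomes the onset of a new syllable: /w/ → /wɔ/.

pehfeɔwɔ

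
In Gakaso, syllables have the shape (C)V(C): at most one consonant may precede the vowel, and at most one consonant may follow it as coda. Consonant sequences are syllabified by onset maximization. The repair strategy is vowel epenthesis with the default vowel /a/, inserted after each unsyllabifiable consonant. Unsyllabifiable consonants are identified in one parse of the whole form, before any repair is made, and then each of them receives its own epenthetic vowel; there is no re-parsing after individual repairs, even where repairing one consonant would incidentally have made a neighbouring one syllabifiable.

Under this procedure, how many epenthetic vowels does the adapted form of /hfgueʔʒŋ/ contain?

The unsyllabifiable consonants are /h/, /f/, /ʒ/, /ŋ/; each receives one epenthetic vowel.

4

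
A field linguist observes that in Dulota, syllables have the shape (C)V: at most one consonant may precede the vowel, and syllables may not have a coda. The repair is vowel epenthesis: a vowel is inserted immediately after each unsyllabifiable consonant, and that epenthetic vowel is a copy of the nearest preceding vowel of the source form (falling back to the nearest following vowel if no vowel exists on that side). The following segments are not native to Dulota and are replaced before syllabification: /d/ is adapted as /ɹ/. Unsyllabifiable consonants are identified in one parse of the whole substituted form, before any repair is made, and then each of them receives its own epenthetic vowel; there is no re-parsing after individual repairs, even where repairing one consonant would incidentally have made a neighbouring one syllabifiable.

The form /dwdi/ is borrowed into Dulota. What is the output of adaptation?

ɹiwiɹi

Substitution: /d/ → /ɹ/, giving /ɹwɹi/.
The consonants /ɹ/, /w/ cannot be parsed into a legal (C)V syllable (no codas are permitted; onsets are limited to one consonant).
Epenthesis after each stranded consonant: /ɹ/ → /ɹi/, /w/ → /wi/.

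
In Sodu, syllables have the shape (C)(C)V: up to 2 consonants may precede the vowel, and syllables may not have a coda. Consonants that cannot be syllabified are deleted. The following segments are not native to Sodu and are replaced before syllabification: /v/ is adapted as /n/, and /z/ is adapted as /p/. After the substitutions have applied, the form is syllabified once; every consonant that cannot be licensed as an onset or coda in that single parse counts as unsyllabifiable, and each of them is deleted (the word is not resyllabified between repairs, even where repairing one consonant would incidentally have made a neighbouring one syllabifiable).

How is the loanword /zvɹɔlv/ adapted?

nɹɔ

Substitution: /z/ → /p/, /v/ → /n/, giving /pnɹɔln/.
Syllabifying with onset maximization leaves /p/, /l/, /n/ stranded (no codas are permitted; onsets may contain at most 2 consonants).
Deleting the stranded consonants removes /p/, /l/, /n/.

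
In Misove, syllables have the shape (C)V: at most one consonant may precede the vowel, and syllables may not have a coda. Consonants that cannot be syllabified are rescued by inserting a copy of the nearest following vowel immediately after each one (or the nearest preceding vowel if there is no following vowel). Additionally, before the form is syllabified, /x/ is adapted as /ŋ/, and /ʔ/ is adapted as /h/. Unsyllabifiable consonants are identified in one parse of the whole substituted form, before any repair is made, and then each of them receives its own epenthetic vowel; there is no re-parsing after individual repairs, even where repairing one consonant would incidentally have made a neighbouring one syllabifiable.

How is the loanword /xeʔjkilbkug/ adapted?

ŋehijikilubukugu

Substitution: /x/ → /ŋ/, /ʔ/ → /h/, giving /ŋehjkilbkug/.
Syllabifying with onset maximization leaves /h/, /j/, /l/, /b/, /g/ stranded (no codas are permitted; onsets are limited to one consonant).
Epenthesis after each stranded consonant: /h/ → /hi/, /j/ → /ji/, /l/ → /lu/, /b/ → /bu/, /g/ → /gu/.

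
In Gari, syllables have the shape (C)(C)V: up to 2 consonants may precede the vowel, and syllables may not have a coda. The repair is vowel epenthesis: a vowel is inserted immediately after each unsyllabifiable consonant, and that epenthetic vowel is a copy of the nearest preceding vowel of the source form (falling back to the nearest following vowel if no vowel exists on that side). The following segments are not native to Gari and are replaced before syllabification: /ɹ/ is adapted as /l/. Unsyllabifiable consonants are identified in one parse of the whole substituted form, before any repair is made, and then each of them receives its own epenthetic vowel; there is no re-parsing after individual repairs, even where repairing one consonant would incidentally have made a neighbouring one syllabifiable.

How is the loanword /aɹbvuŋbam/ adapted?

Substitution: /ɹ/ → /l/, giving /albvuŋbam/.
Under (C)(C)V, the unsyllabifiable consonants are /l/, /m/ (no codas are permitted; onsets may contain at most 2 consonants).
Each unlicensed consonant becomes the onset of a new syllable: /l/ → /la/, /m/ → /ma/.

alabvuŋbama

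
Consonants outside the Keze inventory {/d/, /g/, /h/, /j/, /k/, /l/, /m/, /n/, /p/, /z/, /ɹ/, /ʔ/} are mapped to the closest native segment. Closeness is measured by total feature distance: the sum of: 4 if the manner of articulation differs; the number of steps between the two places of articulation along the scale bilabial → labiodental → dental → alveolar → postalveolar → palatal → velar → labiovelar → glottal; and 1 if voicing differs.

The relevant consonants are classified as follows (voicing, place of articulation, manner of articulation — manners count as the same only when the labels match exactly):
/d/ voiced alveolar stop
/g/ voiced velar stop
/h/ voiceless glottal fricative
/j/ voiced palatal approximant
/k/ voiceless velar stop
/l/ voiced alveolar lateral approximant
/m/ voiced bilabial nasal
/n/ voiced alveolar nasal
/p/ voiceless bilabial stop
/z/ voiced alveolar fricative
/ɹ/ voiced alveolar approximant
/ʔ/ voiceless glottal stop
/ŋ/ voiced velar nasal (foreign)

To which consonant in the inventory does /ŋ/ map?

n

/n/ is closest: same manner (nasal), place distance 3 (velar→alveolar), same voicing; total 3. Next closest is /g/ at distance 4.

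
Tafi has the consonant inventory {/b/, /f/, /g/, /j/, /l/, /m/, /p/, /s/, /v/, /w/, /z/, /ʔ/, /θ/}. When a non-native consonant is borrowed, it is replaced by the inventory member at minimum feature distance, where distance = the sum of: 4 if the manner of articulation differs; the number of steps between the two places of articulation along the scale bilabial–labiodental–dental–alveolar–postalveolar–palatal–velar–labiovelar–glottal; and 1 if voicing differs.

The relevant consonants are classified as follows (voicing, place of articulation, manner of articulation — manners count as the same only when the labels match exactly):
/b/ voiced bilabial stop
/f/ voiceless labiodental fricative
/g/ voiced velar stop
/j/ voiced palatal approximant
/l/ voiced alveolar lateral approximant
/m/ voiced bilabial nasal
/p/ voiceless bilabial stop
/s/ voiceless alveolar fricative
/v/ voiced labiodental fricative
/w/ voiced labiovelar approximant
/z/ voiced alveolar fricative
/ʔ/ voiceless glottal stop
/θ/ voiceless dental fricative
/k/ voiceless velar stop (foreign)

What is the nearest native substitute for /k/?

/g/ is closest: same manner (stop), place distance 0 (velar→velar), voicing differs (+1); total 1. Next closest is /ʔ/ at distance 2.

g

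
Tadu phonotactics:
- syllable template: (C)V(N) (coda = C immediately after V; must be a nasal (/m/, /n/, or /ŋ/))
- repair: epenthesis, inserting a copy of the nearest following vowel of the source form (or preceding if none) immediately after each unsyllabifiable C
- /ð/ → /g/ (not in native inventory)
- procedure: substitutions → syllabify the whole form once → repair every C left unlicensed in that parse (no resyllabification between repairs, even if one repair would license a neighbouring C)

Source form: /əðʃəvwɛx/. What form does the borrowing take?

əgəʃəvɛwɛxɛ

Substitution: /ð/ → /g/, giving /əgʃəvwɛx/.
Syllabifying with onset maximization leaves /g/, /v/, /x/ stranded (only a nasal (/m/, /n/, or /ŋ/) is licensed in coda position; onsets are limited to one consonant).
Inserting the epenthetic vowel yields /g/ → /gə/, /v/ → /vɛ/, /x/ → /xɛ/.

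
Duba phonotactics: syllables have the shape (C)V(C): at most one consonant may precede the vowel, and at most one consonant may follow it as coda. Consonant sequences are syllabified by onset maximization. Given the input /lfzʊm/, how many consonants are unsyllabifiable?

2

Under (C)V(C), the unsyllabifiable consonants are /l/, /f/ (at most one coda consonant is licensed; onsets are limited to one consonant).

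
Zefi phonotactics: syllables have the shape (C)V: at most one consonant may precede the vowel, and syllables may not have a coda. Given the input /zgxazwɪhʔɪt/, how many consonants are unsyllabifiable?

Syllabifying with onset maximization leaves /z/, /g/, /z/, /h/, /t/ stranded (no codas are permitted; onsets are limited to one consonant).

5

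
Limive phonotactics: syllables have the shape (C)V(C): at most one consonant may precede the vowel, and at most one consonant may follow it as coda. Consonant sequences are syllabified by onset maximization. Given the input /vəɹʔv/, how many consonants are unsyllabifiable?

2

The consonants /ʔ/, /v/ cannot be parsed into a legal (C)V(C) syllable (at most one coda consonant is licensed; onsets are limited to one consonant).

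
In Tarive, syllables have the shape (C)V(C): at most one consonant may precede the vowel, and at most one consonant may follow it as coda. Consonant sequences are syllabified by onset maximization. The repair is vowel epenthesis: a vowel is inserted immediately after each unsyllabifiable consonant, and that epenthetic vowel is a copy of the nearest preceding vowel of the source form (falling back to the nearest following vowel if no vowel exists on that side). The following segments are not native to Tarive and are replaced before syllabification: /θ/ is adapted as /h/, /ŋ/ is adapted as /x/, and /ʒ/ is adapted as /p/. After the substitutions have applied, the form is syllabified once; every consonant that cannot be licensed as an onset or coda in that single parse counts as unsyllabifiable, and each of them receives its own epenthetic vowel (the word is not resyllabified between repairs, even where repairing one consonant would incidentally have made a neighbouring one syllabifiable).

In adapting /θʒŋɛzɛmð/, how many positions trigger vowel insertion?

3

After substitution the input is /hpxɛzɛmð/.
The unsyllabifiable consonants are /h/, /p/, /ð/; each receives one epenthetic vowel.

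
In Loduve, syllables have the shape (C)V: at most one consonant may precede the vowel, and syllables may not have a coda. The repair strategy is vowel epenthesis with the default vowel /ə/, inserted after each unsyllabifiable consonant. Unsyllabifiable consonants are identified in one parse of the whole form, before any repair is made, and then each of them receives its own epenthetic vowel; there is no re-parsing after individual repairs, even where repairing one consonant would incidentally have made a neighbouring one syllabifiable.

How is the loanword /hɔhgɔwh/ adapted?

The consonants /h/, /w/, /h/ cannot be parsed into a legal (C)V syllable (no codas are permitted; onsets are limited to one consonant).
Inserting the epenthetic vowel yields /h/ → /hə/, /w/ → /wə/, /h/ → /hə/.

hɔhəgɔwəhə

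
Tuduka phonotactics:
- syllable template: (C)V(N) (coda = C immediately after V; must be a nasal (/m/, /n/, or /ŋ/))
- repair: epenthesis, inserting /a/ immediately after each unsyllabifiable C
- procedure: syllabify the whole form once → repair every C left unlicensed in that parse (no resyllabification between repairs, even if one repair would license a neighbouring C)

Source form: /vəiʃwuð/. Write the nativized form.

Syllabifying with onset maximization leaves /ʃ/, /ð/ stranded (only a nasal (/m/, /n/, or /ŋ/) is licensed in coda position; onsets are limited to one consonant).
Epenthesis after each stranded consonant: /ʃ/ → /ʃa/, /ð/ → /ða/.

vəiʃawuða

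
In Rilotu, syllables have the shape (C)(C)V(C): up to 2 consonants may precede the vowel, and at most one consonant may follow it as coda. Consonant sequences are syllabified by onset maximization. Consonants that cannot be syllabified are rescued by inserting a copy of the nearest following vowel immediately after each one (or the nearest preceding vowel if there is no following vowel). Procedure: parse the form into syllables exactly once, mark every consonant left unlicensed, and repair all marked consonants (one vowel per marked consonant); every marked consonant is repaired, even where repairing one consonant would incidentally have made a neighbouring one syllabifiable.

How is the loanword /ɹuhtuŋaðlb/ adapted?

Under (C)(C)V(C), the unsyllabifiable consonants are /l/, /b/ (at most one coda consonant is licensed; onsets may contain at most 2 consonants).
Each unlicensed consonant becomes the onset of a new syllable: /l/ → /la/, /b/ → /ba/.

ɹuhtuŋaðlaba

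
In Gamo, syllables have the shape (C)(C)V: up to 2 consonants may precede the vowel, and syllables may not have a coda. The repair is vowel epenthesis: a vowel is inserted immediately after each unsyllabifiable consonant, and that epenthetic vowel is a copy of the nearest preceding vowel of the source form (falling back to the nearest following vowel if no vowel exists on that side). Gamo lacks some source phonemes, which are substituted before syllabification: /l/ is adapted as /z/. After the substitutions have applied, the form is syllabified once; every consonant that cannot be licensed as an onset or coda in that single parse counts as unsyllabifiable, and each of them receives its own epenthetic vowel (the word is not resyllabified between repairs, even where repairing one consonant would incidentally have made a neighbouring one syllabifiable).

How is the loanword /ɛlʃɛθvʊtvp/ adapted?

Substitution: /l/ → /z/, giving /ɛzʃɛθvʊtvp/.
The consonants /t/, /v/, /p/ cannot be parsed into a legal (C)(C)V syllable (no codas are permitted; onsets may contain at most 2 consonants).
Epenthesis after each stranded consonant: /t/ → /tʊ/, /v/ → /vʊ/, /p/ → /pʊ/.

ɛzʃɛθvʊtʊvʊpʊ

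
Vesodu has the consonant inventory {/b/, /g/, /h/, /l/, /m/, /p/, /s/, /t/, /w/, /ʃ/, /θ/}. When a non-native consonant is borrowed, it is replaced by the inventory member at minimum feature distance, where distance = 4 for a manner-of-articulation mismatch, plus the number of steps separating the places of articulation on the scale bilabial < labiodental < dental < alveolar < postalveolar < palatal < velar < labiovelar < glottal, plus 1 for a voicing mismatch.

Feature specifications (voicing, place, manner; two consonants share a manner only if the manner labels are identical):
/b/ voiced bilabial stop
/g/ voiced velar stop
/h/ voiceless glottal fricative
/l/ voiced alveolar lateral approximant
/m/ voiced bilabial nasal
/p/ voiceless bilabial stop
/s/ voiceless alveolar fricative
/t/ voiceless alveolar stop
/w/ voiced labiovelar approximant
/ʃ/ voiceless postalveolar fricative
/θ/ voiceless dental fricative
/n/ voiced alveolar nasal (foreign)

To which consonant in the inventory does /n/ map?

m

/m/ is closest: same manner (nasal), place distance 3 (alveolar→bilabial), same voicing; total 3. Next closest is /l/ at distance 4.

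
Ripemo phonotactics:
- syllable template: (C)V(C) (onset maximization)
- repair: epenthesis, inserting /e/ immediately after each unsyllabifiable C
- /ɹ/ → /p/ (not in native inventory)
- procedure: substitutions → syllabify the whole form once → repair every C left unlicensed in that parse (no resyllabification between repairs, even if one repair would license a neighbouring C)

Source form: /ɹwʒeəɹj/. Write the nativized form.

peweʒeəpje

Substitution: /ɹ/ → /p/, giving /pwʒeəpj/.
Syllabifying with onset maximization leaves /p/, /w/, /j/ stranded (at most one coda consonant is licensed; onsets are limited to one consonant).
Each unlicensed consonant becomes the onset of a new syllable: /p/ → /pe/, /w/ → /we/, /j/ → /je/.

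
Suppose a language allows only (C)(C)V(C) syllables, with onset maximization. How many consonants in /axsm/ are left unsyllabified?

2

Under (C)(C)V(C), the unsyllabifiable consonants are /s/, /m/ (at most one coda consonant is licensed; onsets may contain at most 2 consonants).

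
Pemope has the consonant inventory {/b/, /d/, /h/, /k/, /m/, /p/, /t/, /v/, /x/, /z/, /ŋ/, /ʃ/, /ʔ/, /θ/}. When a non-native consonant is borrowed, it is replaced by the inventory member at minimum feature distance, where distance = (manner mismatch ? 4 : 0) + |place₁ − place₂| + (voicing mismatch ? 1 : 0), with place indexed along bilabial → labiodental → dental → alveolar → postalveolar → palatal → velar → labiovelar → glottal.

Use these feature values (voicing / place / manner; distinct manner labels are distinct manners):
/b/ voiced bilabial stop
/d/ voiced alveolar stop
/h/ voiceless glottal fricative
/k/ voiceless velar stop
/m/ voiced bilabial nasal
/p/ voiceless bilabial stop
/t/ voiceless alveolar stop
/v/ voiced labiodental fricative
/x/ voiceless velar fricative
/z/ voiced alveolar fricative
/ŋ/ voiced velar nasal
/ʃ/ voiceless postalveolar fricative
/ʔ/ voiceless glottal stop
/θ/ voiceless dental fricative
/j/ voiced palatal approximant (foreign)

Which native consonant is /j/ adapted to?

ŋ

/ŋ/ is closest: manner differs (approximant→nasal, +4), place distance 1 (palatal→velar), same voicing; total 5. Next closest is /d/ at distance 6.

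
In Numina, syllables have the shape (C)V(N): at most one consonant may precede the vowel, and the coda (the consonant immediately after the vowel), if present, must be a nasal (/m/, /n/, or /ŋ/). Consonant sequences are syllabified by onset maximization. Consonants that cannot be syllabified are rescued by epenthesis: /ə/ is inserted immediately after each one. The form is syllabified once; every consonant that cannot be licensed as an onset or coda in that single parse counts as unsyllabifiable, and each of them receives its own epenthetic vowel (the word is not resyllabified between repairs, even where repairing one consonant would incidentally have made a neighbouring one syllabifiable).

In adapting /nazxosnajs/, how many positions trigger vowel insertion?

The unsyllabifiable consonants are /z/, /s/, /j/, /s/; each receives one epenthetic vowel.

4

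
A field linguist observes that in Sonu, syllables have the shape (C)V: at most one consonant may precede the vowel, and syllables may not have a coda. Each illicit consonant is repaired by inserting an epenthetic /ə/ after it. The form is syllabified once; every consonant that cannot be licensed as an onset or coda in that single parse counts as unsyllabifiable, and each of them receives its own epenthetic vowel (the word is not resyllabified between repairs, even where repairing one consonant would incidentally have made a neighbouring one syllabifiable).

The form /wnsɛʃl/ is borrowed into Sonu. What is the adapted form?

Under (C)V, the unsyllabifiable consonants are /w/, /n/, /ʃ/, /l/ (no codas are permitted; onsets are limited to one consonant).
Epenthesis after each stranded consonant: /w/ → /wə/, /n/ → /nə/, /ʃ/ → /ʃə/, /l/ → /lə/.

wənəsɛʃələ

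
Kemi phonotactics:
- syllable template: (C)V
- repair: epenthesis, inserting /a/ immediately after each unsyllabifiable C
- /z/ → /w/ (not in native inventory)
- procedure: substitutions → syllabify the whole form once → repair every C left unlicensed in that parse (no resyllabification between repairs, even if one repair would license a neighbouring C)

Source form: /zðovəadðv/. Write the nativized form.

Substitution: /z/ → /w/, giving /wðovəadðv/.
Syllabifying with onset maximization leaves /w/, /d/, /ð/, /v/ stranded (no codas are permitted; onsets are limited to one consonant).
Inserting the epenthetic vowel yields /w/ → /wa/, /d/ → /da/, /ð/ → /ða/, /v/ → /va/.

waðovəadaðava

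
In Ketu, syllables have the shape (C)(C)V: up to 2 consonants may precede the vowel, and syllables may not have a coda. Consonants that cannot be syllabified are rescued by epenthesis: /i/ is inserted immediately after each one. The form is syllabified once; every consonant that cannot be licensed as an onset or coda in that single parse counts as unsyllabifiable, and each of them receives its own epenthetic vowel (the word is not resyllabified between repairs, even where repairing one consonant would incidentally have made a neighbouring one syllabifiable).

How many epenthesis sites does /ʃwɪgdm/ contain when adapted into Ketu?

The unsyllabifiable consonants are /g/, /d/, /m/; each receives one epenthetic vowel.

3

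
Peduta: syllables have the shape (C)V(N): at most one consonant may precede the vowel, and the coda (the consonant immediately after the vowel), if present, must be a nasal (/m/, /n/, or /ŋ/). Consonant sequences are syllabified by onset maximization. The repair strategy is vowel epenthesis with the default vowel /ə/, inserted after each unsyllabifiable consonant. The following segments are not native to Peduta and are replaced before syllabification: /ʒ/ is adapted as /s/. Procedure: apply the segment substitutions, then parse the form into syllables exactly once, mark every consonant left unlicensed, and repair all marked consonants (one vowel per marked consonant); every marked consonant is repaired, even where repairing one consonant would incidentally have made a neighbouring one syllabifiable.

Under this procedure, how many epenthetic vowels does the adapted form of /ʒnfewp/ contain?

4

After substitution the input is /snfewp/.
The unsyllabifiable consonants are /s/, /n/, /w/, /p/; each receives one epenthetic vowel.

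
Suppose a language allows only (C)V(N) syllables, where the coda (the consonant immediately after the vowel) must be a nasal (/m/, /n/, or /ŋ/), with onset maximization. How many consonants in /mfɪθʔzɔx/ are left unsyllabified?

4

The consonants /m/, /θ/, /ʔ/, /x/ cannot be parsed into a legal (C)V(N) syllable (only a nasal (/m/, /n/, or /ŋ/) is licensed in coda position; onsets are limited to one consonant).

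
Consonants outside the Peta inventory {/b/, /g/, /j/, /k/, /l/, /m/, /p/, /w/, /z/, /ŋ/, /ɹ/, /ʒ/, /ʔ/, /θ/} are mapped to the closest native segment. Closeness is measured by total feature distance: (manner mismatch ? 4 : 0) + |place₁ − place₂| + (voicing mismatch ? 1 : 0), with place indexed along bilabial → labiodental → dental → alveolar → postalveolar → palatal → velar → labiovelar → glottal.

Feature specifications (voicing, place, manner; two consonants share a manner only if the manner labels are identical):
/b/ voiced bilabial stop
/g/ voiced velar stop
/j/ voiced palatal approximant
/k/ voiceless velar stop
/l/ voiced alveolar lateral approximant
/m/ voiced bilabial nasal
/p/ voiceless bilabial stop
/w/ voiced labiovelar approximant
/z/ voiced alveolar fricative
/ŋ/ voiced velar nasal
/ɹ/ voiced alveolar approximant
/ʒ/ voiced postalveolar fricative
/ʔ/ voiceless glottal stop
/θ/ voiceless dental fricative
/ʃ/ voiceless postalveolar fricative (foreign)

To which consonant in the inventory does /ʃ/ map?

/ʒ/ is closest: same manner (fricative), place distance 0 (postalveolar→postalveolar), voicing differs (+1); total 1. Next closest is /z/ at distance 2.

ʒ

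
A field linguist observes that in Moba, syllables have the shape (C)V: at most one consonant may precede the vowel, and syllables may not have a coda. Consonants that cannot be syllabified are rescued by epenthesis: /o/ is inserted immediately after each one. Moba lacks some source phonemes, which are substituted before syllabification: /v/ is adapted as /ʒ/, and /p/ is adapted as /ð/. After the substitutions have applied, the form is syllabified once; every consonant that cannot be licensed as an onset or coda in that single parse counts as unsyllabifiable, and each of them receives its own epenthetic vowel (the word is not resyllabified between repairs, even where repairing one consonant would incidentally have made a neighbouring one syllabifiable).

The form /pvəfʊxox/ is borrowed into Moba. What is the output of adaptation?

Substitution: /p/ → /ð/, /v/ → /ʒ/, giving /ðʒəfʊxox/.
The consonants /ð/, /x/ cannot be parsed into a legal (C)V syllable (no codas are permitted; onsets are limited to one consonant).
Inserting the epenthetic vowel yields /ð/ → /ðo/, /x/ → /xo/.

ðoʒəfʊxoxo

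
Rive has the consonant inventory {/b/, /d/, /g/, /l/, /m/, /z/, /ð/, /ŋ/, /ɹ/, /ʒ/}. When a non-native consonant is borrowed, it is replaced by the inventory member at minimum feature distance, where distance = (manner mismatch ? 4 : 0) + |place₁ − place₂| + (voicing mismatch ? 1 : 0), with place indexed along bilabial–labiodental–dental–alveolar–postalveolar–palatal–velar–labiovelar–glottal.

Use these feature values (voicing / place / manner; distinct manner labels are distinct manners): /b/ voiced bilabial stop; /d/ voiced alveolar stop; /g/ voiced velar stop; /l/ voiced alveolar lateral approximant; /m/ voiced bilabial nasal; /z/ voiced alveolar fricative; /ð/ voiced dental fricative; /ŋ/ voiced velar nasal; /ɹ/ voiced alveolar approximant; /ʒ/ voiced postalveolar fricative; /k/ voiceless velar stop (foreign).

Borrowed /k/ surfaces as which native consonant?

g

/g/ is closest: same manner (stop), place distance 0 (velar→velar), voicing differs (+1); total 1. Next closest is /d/ at distance 4.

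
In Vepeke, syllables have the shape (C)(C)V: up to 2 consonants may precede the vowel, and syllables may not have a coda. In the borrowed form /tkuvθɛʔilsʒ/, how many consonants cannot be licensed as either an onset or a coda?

Syllabifying with onset maximization leaves /l/, /s/, /ʒ/ stranded (no codas are permitted; onsets may contain at most 2 consonants).

3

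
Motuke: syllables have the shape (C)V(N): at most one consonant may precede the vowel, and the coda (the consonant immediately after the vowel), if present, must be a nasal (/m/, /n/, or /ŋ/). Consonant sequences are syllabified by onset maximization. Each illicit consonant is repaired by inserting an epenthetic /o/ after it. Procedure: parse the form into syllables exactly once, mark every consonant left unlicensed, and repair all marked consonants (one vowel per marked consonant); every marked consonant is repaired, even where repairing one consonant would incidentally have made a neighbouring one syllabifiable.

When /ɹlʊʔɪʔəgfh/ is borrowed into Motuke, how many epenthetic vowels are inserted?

The unsyllabifiable consonants are /ɹ/, /g/, /f/, /h/; each receives one epenthetic vowel.

4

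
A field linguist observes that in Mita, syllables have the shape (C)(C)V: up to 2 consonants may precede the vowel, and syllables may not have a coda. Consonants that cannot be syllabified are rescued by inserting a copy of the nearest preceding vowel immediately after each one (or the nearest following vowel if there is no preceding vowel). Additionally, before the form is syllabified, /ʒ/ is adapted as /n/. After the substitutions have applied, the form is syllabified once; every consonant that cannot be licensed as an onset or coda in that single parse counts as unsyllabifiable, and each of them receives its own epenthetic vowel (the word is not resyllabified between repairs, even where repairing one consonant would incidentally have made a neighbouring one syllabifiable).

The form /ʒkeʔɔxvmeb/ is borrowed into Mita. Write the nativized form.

nkeʔɔxɔvmebe

Substitution: /ʒ/ → /n/, giving /nkeʔɔxvmeb/.
The consonants /x/, /b/ cannot be parsed into a legal (C)(C)V syllable (no codas are permitted; onsets may contain at most 2 consonants).
Inserting the epenthetic vowel yields /x/ → /xɔ/, /b/ → /be/.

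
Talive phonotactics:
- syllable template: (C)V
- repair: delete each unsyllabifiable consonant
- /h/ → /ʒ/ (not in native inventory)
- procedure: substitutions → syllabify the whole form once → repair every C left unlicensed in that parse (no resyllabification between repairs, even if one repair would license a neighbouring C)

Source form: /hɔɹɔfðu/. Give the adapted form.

Substitution: /h/ → /ʒ/, giving /ʒɔɹɔfðu/.
The consonants /f/ cannot be parsed into a legal (C)V syllable (no codas are permitted; onsets are limited to one consonant).
Deleting the stranded consonants removes /f/.

ʒɔɹɔðu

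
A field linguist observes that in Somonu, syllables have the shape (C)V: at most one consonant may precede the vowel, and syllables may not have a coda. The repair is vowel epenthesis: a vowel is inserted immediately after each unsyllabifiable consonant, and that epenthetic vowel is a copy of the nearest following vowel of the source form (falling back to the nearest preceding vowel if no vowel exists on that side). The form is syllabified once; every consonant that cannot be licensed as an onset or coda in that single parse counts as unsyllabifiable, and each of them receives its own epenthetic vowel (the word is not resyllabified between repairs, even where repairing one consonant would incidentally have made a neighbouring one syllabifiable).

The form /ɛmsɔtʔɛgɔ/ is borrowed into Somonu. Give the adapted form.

ɛmɔsɔtɛʔɛgɔ

The consonants /m/, /t/ cannot be parsed into a legal (C)V syllable (no codas are permitted; onsets are limited to one consonant).
Epenthesis after each stranded consonant: /m/ → /mɔ/, /t/ → /tɛ/.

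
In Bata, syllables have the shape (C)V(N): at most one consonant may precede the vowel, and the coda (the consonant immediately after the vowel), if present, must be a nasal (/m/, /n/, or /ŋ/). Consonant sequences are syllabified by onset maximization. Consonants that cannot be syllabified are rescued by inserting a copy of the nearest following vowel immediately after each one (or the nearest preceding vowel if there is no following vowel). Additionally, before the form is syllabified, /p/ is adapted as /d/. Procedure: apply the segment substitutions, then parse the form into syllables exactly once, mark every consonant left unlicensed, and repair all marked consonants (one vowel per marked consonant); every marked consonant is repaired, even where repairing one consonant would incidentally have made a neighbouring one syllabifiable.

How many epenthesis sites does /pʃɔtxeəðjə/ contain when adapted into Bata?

After substitution the input is /dʃɔtxeəðjə/.
The unsyllabifiable consonants are /d/, /t/, /ð/; each receives one epenthetic vowel.

3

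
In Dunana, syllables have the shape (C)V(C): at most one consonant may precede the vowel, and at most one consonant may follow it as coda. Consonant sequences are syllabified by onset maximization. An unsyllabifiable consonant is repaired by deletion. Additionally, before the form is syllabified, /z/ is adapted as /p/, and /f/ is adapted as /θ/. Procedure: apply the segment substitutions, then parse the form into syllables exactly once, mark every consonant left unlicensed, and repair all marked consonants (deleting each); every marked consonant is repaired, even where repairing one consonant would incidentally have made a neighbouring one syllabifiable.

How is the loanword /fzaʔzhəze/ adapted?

paʔhəpe

Substitution: /f/ → /θ/, /z/ → /p/, giving /θpaʔphəpe/.
The consonants /θ/, /p/ cannot be parsed into a legal (C)V(C) syllable (at most one coda consonant is licensed; onsets are limited to one consonant).
Deletion applies to /θ/, /p/.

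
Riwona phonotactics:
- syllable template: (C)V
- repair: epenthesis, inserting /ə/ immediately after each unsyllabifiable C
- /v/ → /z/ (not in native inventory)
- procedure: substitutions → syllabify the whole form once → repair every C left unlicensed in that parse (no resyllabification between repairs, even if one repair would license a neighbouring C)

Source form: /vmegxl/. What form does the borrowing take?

Substitution: /v/ → /z/, giving /zmegxl/.
Syllabifying with onset maximization leaves /z/, /g/, /x/, /l/ stranded (no codas are permitted; onsets are limited to one consonant).
Epenthesis after each stranded consonant: /z/ → /zə/, /g/ → /gə/, /x/ → /xə/, /l/ → /lə/.

zəmegəxələ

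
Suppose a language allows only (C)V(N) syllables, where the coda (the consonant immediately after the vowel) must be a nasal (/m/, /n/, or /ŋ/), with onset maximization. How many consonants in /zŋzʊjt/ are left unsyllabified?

4

Syllabifying with onset maximization leaves /z/, /ŋ/, /j/, /t/ stranded (only a nasal (/m/, /n/, or /ŋ/) is licensed in coda position; onsets are limited to one consonant).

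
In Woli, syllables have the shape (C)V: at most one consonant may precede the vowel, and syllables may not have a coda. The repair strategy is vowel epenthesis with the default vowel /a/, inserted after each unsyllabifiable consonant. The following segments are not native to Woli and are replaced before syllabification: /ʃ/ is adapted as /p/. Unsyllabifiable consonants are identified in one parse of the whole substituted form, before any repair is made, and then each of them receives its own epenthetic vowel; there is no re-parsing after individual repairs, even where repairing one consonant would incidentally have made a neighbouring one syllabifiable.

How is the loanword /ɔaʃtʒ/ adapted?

ɔapataʒa

Substitution: /ʃ/ → /p/, giving /ɔaptʒ/.
Syllabifying with onset maximization leaves /p/, /t/, /ʒ/ stranded (no codas are permitted; onsets are limited to one consonant).
Inserting the epenthetic vowel yields /p/ → /pa/, /t/ → /ta/, /ʒ/ → /ʒa/.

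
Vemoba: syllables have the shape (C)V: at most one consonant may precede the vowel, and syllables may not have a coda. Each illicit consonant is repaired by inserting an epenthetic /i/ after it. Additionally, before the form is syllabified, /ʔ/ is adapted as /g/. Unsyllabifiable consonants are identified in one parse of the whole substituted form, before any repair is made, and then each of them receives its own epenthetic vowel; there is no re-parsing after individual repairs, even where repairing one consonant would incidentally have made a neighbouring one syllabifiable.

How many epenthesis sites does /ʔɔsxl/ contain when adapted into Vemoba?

After substitution the input is /gɔsxl/.
The unsyllabifiable consonants are /s/, /x/, /l/; each receives one epenthetic vowel.

3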